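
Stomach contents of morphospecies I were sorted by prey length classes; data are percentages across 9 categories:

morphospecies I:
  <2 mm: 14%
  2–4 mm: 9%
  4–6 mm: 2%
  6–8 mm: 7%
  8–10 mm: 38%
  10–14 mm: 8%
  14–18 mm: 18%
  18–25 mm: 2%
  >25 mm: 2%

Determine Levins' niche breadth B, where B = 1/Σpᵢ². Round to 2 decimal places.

Convert percentages to proportions (divide by 100).
Σpᵢ² = 0.14² + 0.09² + 0.02² + 0.07² + 0.38² + 0.08² + 0.18² + 0.02² + 0.02² = 0.0196 + 0.0081 + 0.0004 + 0.0049 + 0.1444 + 0.0064 + 0.0324 + 0.0004 + 0.0004 = 0.2170
B = 1 / 0.2170 = 4.6083

4.61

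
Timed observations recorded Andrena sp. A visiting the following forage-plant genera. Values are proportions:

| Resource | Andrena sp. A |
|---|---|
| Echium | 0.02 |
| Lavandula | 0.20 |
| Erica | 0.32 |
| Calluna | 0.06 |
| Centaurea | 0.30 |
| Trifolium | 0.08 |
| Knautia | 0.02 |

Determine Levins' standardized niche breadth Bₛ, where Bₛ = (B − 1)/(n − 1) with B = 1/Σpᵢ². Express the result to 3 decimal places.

0.519

Σpᵢ² = 0.02² + 0.20² + 0.32² + 0.06² + 0.30² + 0.08² + 0.02² = 0.0004 + 0.0400 + 0.1024 + 0.0036 + 0.0900 + 0.0064 + 0.0004 = 0.2432
B = 1 / 0.2432 = 4.11184
Bₛ = (B − 1)/(n − 1) = (4.11184 − 1)/(7 − 1) = 3.11184/6 = 0.51864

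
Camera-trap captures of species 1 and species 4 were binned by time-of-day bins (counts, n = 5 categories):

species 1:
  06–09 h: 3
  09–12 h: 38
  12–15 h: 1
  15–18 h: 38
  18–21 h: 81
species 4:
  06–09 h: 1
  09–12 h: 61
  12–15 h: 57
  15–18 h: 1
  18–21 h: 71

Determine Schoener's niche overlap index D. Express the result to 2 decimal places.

0.62

Proportions for species 1 (n=161): 3/161=0.0186, 38/161=0.2360, 1/161=0.0062, 38/161=0.2360, 81/161=0.5031
Proportions for species 4 (n=191): 1/191=0.0052, 61/191=0.3194, 57/191=0.2984, 1/191=0.0052, 71/191=0.3717
Σ|p₁ᵢ − p₂ᵢ| = 0.0134 + 0.0834 + 0.2922 + 0.2308 + 0.1314 = 0.7512
D = 1 − ½ × 0.7512 = 1 − 0.37560 = 0.62440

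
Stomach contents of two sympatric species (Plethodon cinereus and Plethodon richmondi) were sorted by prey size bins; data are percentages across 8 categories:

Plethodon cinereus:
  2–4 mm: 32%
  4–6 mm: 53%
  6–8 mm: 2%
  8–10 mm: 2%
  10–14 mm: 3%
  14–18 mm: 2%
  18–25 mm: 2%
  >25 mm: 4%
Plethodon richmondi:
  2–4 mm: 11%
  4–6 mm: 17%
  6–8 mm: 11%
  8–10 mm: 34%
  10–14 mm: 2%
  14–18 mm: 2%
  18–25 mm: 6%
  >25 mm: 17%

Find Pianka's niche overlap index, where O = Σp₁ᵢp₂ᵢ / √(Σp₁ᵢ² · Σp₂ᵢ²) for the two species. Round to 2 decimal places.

Convert percentages to proportions (divide by 100).
Σ p₁ᵢp₂ᵢ = 0.0352 + 0.0901 + 0.0022 + 0.0068 + 0.0006 + 0.0004 + 0.0012 + 0.0068 = 0.1433
Σp_1ᵢ² = 0.32² + 0.53² + 0.02² + 0.02² + 0.03² + 0.02² + 0.02² + 0.04² = 0.1024 + 0.2809 + 0.0004 + 0.0004 + 0.0009 + 0.0004 + 0.0004 + 0.0016 = 0.3874
Σp_2ᵢ² = 0.11² + 0.17² + 0.11² + 0.34² + 0.02² + 0.02² + 0.06² + 0.17² = 0.0121 + 0.0289 + 0.0121 + 0.1156 + 0.0004 + 0.0004 + 0.0036 + 0.0289 = 0.2020
O = 0.1433 / √(0.3874 × 0.2020) = 0.1433 / 0.27974 = 0.5123

0.51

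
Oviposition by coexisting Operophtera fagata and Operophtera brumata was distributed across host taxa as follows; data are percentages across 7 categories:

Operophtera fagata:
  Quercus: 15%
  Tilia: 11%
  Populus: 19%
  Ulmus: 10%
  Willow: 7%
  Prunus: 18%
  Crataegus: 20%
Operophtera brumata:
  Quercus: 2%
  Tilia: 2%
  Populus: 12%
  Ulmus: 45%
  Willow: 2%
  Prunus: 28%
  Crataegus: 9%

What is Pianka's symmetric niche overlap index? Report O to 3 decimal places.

Convert percentages to proportions (divide by 100).
Σ p₁ᵢp₂ᵢ = 0.0030 + 0.0022 + 0.0228 + 0.0450 + 0.0014 + 0.0504 + 0.0180 = 0.1428
Σp_1ᵢ² = 0.15² + 0.11² + 0.19² + 0.10² + 0.07² + 0.18² + 0.20² = 0.0225 + 0.0121 + 0.0361 + 0.0100 + 0.0049 + 0.0324 + 0.0400 = 0.1580
Σp_2ᵢ² = 0.02² + 0.02² + 0.12² + 0.45² + 0.02² + 0.28² + 0.09² = 0.0004 + 0.0004 + 0.0144 + 0.2025 + 0.0004 + 0.0784 + 0.0081 = 0.3046
O = 0.1428 / √(0.1580 × 0.3046) = 0.1428 / 0.219378 = 0.65093

0.651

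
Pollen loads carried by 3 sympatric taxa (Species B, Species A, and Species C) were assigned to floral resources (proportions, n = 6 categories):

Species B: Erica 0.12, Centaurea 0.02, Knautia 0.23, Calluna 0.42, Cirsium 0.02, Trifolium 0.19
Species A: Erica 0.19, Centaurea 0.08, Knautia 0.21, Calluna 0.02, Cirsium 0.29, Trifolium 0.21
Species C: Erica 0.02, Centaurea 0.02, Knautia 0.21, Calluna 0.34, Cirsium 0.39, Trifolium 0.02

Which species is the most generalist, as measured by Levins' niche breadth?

Σp_Bᵢ² = 0.12² + 0.02² + 0.23² + 0.42² + 0.02² + 0.19² = 0.0144 + 0.0004 + 0.0529 + 0.1764 + 0.0004 + 0.0361 = 0.2806
B_B = 1 / 0.2806 = 3.5638
Σp_Aᵢ² = 0.19² + 0.08² + 0.21² + 0.02² + 0.29² + 0.21² = 0.0361 + 0.0064 + 0.0441 + 0.0004 + 0.0841 + 0.0441 = 0.2152
B_A = 1 / 0.2152 = 4.6468
Σp_Cᵢ² = 0.02² + 0.02² + 0.21² + 0.34² + 0.39² + 0.02² = 0.0004 + 0.0004 + 0.0441 + 0.1156 + 0.1521 + 0.0004 = 0.3130
B_C = 1 / 0.3130 = 3.1949
Highest B → broadest niche (most generalist): Species A (B = 4.65).

Species A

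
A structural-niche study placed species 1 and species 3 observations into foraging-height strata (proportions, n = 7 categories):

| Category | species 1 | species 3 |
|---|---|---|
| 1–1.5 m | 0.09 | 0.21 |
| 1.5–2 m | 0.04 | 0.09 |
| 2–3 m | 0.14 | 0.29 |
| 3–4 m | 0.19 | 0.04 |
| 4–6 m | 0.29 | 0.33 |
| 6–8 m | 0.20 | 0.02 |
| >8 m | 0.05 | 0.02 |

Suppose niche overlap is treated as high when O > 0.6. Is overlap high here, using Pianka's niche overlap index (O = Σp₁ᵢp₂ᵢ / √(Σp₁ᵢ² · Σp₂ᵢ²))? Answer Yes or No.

Yes

Σ p₁ᵢp₂ᵢ = 0.0189 + 0.0036 + 0.0406 + 0.0076 + 0.0957 + 0.0040 + 0.0010 = 0.1714
Σp_1ᵢ² = 0.09² + 0.04² + 0.14² + 0.19² + 0.29² + 0.20² + 0.05² = 0.0081 + 0.0016 + 0.0196 + 0.0361 + 0.0841 + 0.0400 + 0.0025 = 0.1920
Σp_2ᵢ² = 0.21² + 0.09² + 0.29² + 0.04² + 0.33² + 0.02² + 0.02² = 0.0441 + 0.0081 + 0.0841 + 0.0016 + 0.1089 + 0.0004 + 0.0004 = 0.2476
O = 0.1714 / √(0.1920 × 0.2476) = 0.1714 / 0.21803 = 0.7861
O = 0.7861 > 0.6 → Yes.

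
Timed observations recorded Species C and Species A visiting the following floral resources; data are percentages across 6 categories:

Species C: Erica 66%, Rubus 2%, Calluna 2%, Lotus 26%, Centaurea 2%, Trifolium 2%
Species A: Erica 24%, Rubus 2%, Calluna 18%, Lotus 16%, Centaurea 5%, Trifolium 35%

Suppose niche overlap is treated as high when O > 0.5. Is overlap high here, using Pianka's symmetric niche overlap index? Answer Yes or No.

Yes

Convert percentages to proportions (divide by 100).
Σ p₁ᵢp₂ᵢ = 0.1584 + 0.0004 + 0.0036 + 0.0416 + 0.0010 + 0.0070 = 0.2120
Σp_1ᵢ² = 0.66² + 0.02² + 0.02² + 0.26² + 0.02² + 0.02² = 0.4356 + 0.0004 + 0.0004 + 0.0676 + 0.0004 + 0.0004 = 0.5048
Σp_2ᵢ² = 0.24² + 0.02² + 0.18² + 0.16² + 0.05² + 0.35² = 0.0576 + 0.0004 + 0.0324 + 0.0256 + 0.0025 + 0.1225 = 0.2410
O = 0.2120 / √(0.5048 × 0.2410) = 0.2120 / 0.34879 = 0.6078
O = 0.6078 > 0.5 → Yes.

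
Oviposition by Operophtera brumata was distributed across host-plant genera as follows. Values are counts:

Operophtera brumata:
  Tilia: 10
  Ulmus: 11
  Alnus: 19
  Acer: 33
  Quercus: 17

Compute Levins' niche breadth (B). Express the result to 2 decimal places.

4.13

Proportions for Operophtera brumata (n=90): 10/90=0.1111, 11/90=0.1222, 19/90=0.2111, 33/90=0.3667, 17/90=0.1889
Σpᵢ² = 0.1111² + 0.1222² + 0.2111² + 0.3667² + 0.1889² = 0.012343 + 0.014933 + 0.044563 + 0.134469 + 0.035683 = 0.241991
B = 1 / 0.241991 = 4.1324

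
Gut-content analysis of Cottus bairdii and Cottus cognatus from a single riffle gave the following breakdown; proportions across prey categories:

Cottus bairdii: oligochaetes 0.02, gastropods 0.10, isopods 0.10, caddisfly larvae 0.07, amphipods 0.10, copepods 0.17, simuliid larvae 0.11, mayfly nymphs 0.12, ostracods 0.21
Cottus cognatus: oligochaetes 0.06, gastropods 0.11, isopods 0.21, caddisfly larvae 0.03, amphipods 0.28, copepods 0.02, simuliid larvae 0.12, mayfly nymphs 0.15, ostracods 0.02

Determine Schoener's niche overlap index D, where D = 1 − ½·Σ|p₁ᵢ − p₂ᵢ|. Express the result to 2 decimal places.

0.62

Σ|p₁ᵢ − p₂ᵢ| = 0.04 + 0.01 + 0.11 + 0.04 + 0.18 + 0.15 + 0.01 + 0.03 + 0.19 = 0.76
D = 1 − ½ × 0.76 = 1 − 0.380 = 0.6200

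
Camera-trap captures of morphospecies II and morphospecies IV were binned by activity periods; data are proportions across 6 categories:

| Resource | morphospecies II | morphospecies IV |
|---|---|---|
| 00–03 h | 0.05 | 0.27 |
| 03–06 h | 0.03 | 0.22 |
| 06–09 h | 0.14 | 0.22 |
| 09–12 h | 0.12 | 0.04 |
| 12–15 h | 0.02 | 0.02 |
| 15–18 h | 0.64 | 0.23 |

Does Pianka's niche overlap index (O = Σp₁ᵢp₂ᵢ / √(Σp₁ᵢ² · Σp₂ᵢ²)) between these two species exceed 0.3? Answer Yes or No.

Yes

Σ p₁ᵢp₂ᵢ = 0.0135 + 0.0066 + 0.0308 + 0.0048 + 0.0004 + 0.1472 = 0.2033
Σp_1ᵢ² = 0.05² + 0.03² + 0.14² + 0.12² + 0.02² + 0.64² = 0.0025 + 0.0009 + 0.0196 + 0.0144 + 0.0004 + 0.4096 = 0.4474
Σp_2ᵢ² = 0.27² + 0.22² + 0.22² + 0.04² + 0.02² + 0.23² = 0.0729 + 0.0484 + 0.0484 + 0.0016 + 0.0004 + 0.0529 = 0.2246
O = 0.2033 / √(0.4474 × 0.2246) = 0.2033 / 0.31700 = 0.6413
O = 0.6413 > 0.3 → Yes.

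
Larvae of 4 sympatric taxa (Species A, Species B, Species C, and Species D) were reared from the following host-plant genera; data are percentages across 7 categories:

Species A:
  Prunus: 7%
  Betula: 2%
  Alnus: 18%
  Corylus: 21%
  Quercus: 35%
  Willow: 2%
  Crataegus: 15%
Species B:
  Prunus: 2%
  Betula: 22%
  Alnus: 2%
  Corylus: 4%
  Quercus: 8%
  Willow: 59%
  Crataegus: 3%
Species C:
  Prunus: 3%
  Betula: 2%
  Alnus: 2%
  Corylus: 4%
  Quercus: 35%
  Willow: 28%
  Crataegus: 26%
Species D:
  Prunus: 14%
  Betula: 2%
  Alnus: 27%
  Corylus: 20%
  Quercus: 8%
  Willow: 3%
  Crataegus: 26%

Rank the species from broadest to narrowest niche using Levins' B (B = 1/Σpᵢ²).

Convert percentages to proportions (divide by 100).
Σp_Aᵢ² = 0.07² + 0.02² + 0.18² + 0.21² + 0.35² + 0.02² + 0.15² = 0.0049 + 0.0004 + 0.0324 + 0.0441 + 0.1225 + 0.0004 + 0.0225 = 0.2272
B_A = 1 / 0.2272 = 4.4014
Σp_Bᵢ² = 0.02² + 0.22² + 0.02² + 0.04² + 0.08² + 0.59² + 0.03² = 0.0004 + 0.0484 + 0.0004 + 0.0016 + 0.0064 + 0.3481 + 0.0009 = 0.4062
B_B = 1 / 0.4062 = 2.4618
Σp_Cᵢ² = 0.03² + 0.02² + 0.02² + 0.04² + 0.35² + 0.28² + 0.26² = 0.0009 + 0.0004 + 0.0004 + 0.0016 + 0.1225 + 0.0784 + 0.0676 = 0.2718
B_C = 1 / 0.2718 = 3.6792
Σp_Dᵢ² = 0.14² + 0.02² + 0.27² + 0.20² + 0.08² + 0.03² + 0.26² = 0.0196 + 0.0004 + 0.0729 + 0.0400 + 0.0064 + 0.0009 + 0.0676 = 0.2078
B_D = 1 / 0.2078 = 4.8123
Ranking by B (broadest → narrowest): Species D (4.81) > Species A (4.40) > Species C (3.68) > Species B (2.46)

Species D > Species A > Species C > Species B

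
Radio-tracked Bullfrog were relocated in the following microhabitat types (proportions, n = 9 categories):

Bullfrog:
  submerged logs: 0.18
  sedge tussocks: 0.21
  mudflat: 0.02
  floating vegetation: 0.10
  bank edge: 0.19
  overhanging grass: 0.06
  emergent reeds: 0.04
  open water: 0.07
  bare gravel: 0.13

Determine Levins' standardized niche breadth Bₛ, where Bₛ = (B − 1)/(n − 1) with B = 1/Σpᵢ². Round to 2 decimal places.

0.71

Σpᵢ² = 0.18² + 0.21² + 0.02² + 0.10² + 0.19² + 0.06² + 0.04² + 0.07² + 0.13² = 0.0324 + 0.0441 + 0.0004 + 0.0100 + 0.0361 + 0.0036 + 0.0016 + 0.0049 + 0.0169 = 0.1500
B = 1 / 0.1500 = 6.6667
Bₛ = (B − 1)/(n − 1) = (6.6667 − 1)/(9 − 1) = 5.6667/8 = 0.7083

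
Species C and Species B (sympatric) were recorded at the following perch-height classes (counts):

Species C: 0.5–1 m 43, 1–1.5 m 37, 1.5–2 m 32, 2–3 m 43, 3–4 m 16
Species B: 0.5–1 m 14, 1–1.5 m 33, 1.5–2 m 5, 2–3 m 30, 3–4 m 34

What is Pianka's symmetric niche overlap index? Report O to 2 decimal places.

Proportions for Species C (n=171): 43/171=0.2515, 37/171=0.2164, 32/171=0.1871, 43/171=0.2515, 16/171=0.0936
Proportions for Species B (n=116): 14/116=0.1207, 33/116=0.2845, 5/116=0.0431, 30/116=0.2586, 34/116=0.2931
Σ p₁ᵢp₂ᵢ = 0.030356 + 0.061566 + 0.008064 + 0.065038 + 0.027434 = 0.192458
Σp_1ᵢ² = 0.2515² + 0.2164² + 0.1871² + 0.2515² + 0.0936² = 0.063252 + 0.046829 + 0.035006 + 0.063252 + 0.008761 = 0.217100
Σp_2ᵢ² = 0.1207² + 0.2845² + 0.0431² + 0.2586² + 0.2931² = 0.014568 + 0.080940 + 0.001858 + 0.066874 + 0.085908 = 0.250148
O = 0.192458 / √(0.217100 × 0.250148) = 0.192458 / 0.2330389 = 0.8259

0.83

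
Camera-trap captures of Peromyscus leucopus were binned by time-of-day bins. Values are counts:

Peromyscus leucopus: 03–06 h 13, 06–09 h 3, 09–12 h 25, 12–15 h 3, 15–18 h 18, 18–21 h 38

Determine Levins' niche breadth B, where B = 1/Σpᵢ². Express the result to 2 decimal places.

3.88

Proportions for Peromyscus leucopus (n=100): 13/100=0.1300, 3/100=0.0300, 25/100=0.2500, 3/100=0.0300, 18/100=0.1800, 38/100=0.3800
Σpᵢ² = 0.1300² + 0.0300² + 0.2500² + 0.0300² + 0.1800² + 0.3800² = 0.016900 + 0.000900 + 0.062500 + 0.000900 + 0.032400 + 0.144400 = 0.258000
B = 1 / 0.258000 = 3.8760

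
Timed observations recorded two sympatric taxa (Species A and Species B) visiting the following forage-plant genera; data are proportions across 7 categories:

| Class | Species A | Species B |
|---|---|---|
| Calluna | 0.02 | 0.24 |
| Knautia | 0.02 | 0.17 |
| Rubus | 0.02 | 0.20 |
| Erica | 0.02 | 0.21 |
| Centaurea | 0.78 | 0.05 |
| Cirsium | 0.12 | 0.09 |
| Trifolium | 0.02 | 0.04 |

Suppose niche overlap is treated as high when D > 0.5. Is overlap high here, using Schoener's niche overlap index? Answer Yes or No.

No

Σ|p₁ᵢ − p₂ᵢ| = 0.22 + 0.15 + 0.18 + 0.19 + 0.73 + 0.03 + 0.02 = 1.52
D = 1 − ½ × 1.52 = 1 − 0.760 = 0.2400
D = 0.2400 < 0.5 → No.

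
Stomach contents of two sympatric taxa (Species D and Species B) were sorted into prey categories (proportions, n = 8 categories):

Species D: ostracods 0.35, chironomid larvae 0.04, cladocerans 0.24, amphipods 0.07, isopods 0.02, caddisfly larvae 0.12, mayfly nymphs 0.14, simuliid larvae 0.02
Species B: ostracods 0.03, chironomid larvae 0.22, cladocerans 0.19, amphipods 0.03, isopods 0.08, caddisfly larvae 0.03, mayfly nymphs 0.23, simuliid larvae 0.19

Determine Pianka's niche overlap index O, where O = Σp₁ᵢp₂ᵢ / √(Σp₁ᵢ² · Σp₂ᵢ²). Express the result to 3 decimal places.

0.538

Σ p₁ᵢp₂ᵢ = 0.0105 + 0.0088 + 0.0456 + 0.0021 + 0.0016 + 0.0036 + 0.0322 + 0.0038 = 0.1082
Σp_1ᵢ² = 0.35² + 0.04² + 0.24² + 0.07² + 0.02² + 0.12² + 0.14² + 0.02² = 0.1225 + 0.0016 + 0.0576 + 0.0049 + 0.0004 + 0.0144 + 0.0196 + 0.0004 = 0.2214
Σp_2ᵢ² = 0.03² + 0.22² + 0.19² + 0.03² + 0.08² + 0.03² + 0.23² + 0.19² = 0.0009 + 0.0484 + 0.0361 + 0.0009 + 0.0064 + 0.0009 + 0.0529 + 0.0361 = 0.1826
O = 0.1082 / √(0.2214 × 0.1826) = 0.1082 / 0.201066 = 0.53813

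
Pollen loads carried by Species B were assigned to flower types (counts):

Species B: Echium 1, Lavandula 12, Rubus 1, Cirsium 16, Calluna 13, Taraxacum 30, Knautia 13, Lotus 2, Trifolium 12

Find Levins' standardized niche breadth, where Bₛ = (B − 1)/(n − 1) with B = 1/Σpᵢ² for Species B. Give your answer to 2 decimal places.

0.57

Proportions for Species B (n=100): 1/100=0.0100, 12/100=0.1200, 1/100=0.0100, 16/100=0.1600, 13/100=0.1300, 30/100=0.3000, 13/100=0.1300, 2/100=0.0200, 12/100=0.1200
Σpᵢ² = 0.0100² + 0.1200² + 0.0100² + 0.1600² + 0.1300² + 0.3000² + 0.1300² + 0.0200² + 0.1200² = 0.000100 + 0.014400 + 0.000100 + 0.025600 + 0.016900 + 0.090000 + 0.016900 + 0.000400 + 0.014400 = 0.178800
B = 1 / 0.178800 = 5.5928
Bₛ = (B − 1)/(n − 1) = (5.5928 − 1)/(9 − 1) = 4.5928/8 = 0.5741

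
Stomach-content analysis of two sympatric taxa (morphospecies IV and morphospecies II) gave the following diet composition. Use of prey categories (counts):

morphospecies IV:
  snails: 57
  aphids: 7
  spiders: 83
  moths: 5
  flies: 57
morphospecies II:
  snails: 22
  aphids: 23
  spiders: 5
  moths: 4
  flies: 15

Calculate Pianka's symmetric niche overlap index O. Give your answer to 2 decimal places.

Proportions for morphospecies IV (n=209): 57/209=0.2727, 7/209=0.0335, 83/209=0.3971, 5/209=0.0239, 57/209=0.2727
Proportions for morphospecies II (n=69): 22/69=0.3188, 23/69=0.3333, 5/69=0.0725, 4/69=0.0580, 15/69=0.2174
Σ p₁ᵢp₂ᵢ = 0.086937 + 0.011166 + 0.028790 + 0.001386 + 0.059285 = 0.187564
Σp_1ᵢ² = 0.2727² + 0.0335² + 0.3971² + 0.0239² + 0.2727² = 0.074365 + 0.001122 + 0.157688 + 0.000571 + 0.074365 = 0.308111
Σp_2ᵢ² = 0.3188² + 0.3333² + 0.0725² + 0.0580² + 0.2174² = 0.101633 + 0.111089 + 0.005256 + 0.003364 + 0.047263 = 0.268605
O = 0.187564 / √(0.308111 × 0.268605) = 0.187564 / 0.2876806 = 0.6520

0.65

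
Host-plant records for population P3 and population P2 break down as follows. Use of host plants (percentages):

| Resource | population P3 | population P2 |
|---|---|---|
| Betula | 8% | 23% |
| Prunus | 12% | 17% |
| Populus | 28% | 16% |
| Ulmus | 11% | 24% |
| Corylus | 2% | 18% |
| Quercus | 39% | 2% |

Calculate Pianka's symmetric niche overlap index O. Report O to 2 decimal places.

0.53

Convert percentages to proportions (divide by 100).
Σ p₁ᵢp₂ᵢ = 0.0184 + 0.0204 + 0.0448 + 0.0264 + 0.0036 + 0.0078 = 0.1214
Σp_1ᵢ² = 0.08² + 0.12² + 0.28² + 0.11² + 0.02² + 0.39² = 0.0064 + 0.0144 + 0.0784 + 0.0121 + 0.0004 + 0.1521 = 0.2638
Σp_2ᵢ² = 0.23² + 0.17² + 0.16² + 0.24² + 0.18² + 0.02² = 0.0529 + 0.0289 + 0.0256 + 0.0576 + 0.0324 + 0.0004 = 0.1978
O = 0.1214 / √(0.2638 × 0.1978) = 0.1214 / 0.22843 = 0.5315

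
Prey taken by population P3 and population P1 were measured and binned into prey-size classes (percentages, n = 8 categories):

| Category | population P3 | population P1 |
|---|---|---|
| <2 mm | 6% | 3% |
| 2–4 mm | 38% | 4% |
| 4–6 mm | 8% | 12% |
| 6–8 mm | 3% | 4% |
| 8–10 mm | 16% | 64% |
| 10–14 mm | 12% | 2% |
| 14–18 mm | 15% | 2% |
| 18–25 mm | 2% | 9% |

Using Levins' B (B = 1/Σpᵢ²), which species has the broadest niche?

Convert percentages to proportions (divide by 100).
Σp_P3ᵢ² = 0.06² + 0.38² + 0.08² + 0.03² + 0.16² + 0.12² + 0.15² + 0.02² = 0.0036 + 0.1444 + 0.0064 + 0.0009 + 0.0256 + 0.0144 + 0.0225 + 0.0004 = 0.2182
B_P3 = 1 / 0.2182 = 4.5830
Σp_P1ᵢ² = 0.03² + 0.04² + 0.12² + 0.04² + 0.64² + 0.02² + 0.02² + 0.09² = 0.0009 + 0.0016 + 0.0144 + 0.0016 + 0.4096 + 0.0004 + 0.0004 + 0.0081 = 0.4370
B_P1 = 1 / 0.4370 = 2.2883
Highest B → broadest niche (most generalist): population P3 (B = 4.58).

population P3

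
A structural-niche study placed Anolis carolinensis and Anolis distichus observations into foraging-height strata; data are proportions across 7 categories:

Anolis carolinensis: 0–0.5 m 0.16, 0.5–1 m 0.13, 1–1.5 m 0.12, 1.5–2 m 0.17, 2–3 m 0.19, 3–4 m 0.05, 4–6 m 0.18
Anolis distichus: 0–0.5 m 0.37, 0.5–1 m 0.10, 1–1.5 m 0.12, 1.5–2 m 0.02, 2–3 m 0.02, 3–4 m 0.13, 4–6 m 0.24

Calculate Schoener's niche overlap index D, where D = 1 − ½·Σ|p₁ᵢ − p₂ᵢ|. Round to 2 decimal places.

0.65

Σ|p₁ᵢ − p₂ᵢ| = 0.21 + 0.03 + 0.00 + 0.15 + 0.17 + 0.08 + 0.06 = 0.70
D = 1 − ½ × 0.70 = 1 − 0.350 = 0.6500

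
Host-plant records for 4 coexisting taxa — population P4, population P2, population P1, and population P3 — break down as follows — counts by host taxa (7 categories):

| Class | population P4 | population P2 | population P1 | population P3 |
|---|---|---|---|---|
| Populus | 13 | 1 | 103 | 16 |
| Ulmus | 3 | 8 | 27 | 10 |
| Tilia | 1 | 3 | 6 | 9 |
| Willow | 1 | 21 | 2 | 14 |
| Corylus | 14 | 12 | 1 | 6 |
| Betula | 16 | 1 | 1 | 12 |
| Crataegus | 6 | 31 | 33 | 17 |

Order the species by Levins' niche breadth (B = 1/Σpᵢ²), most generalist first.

Proportions for population P4 (n=54): 13/54=0.2407, 3/54=0.0556, 1/54=0.0185, 1/54=0.0185, 14/54=0.2593, 16/54=0.2963, 6/54=0.1111
Proportions for population P2 (n=77): 1/77=0.0130, 8/77=0.1039, 3/77=0.0390, 21/77=0.2727, 12/77=0.1558, 1/77=0.0130, 31/77=0.4026
Proportions for population P1 (n=173): 103/173=0.5954, 27/173=0.1561, 6/173=0.0347, 2/173=0.0116, 1/173=0.0058, 1/173=0.0058, 33/173=0.1908
Proportions for population P3 (n=84): 16/84=0.1905, 10/84=0.1190, 9/84=0.1071, 14/84=0.1667, 6/84=0.0714, 12/84=0.1429, 17/84=0.2024
Σp_P4ᵢ² = 0.2407² + 0.0556² + 0.0185² + 0.0185² + 0.2593² + 0.2963² + 0.1111² = 0.057936 + 0.003091 + 0.000342 + 0.000342 + 0.067236 + 0.087794 + 0.012343 = 0.229084
B_P4 = 1 / 0.229084 = 4.3652
Σp_P2ᵢ² = 0.0130² + 0.1039² + 0.0390² + 0.2727² + 0.1558² + 0.0130² + 0.4026² = 0.000169 + 0.010795 + 0.001521 + 0.074365 + 0.024274 + 0.000169 + 0.162087 = 0.273380
B_P2 = 1 / 0.273380 = 3.6579
Σp_P1ᵢ² = 0.5954² + 0.1561² + 0.0347² + 0.0116² + 0.0058² + 0.0058² + 0.1908² = 0.354501 + 0.024367 + 0.001204 + 0.000135 + 0.000034 + 0.000034 + 0.036405 = 0.416680
B_P1 = 1 / 0.416680 = 2.3999
Σp_P3ᵢ² = 0.1905² + 0.1190² + 0.1071² + 0.1667² + 0.0714² + 0.1429² + 0.2024² = 0.036290 + 0.014161 + 0.011470 + 0.027789 + 0.005098 + 0.020420 + 0.040966 = 0.156194
B_P3 = 1 / 0.156194 = 6.4023
Ranking by B (broadest → narrowest): population P3 (6.40) > population P4 (4.37) > population P2 (3.66) > population P1 (2.40)

population P3 > population P4 > population P2 > population P1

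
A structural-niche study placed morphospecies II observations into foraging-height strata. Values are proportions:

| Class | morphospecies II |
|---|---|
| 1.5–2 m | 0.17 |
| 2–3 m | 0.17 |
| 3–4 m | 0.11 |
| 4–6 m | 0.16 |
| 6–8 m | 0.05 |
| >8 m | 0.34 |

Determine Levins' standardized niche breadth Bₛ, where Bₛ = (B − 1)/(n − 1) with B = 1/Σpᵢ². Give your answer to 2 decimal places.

0.74

Σpᵢ² = 0.17² + 0.17² + 0.11² + 0.16² + 0.05² + 0.34² = 0.0289 + 0.0289 + 0.0121 + 0.0256 + 0.0025 + 0.1156 = 0.2136
B = 1 / 0.2136 = 4.6816
Bₛ = (B − 1)/(n − 1) = (4.6816 − 1)/(6 − 1) = 3.6816/5 = 0.7363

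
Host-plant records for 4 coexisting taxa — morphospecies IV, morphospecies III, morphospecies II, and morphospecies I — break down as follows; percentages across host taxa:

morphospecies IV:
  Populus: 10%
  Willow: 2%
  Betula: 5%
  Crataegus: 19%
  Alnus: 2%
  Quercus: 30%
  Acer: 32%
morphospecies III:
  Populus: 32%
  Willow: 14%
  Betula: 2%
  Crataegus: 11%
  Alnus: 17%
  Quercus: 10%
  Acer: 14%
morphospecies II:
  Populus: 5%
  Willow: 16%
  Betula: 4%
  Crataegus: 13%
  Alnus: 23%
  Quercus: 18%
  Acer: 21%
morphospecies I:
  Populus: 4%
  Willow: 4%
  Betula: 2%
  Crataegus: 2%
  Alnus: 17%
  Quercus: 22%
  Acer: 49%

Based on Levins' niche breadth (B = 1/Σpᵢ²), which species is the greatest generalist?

Convert percentages to proportions (divide by 100).
Σp_IVᵢ² = 0.10² + 0.02² + 0.05² + 0.19² + 0.02² + 0.30² + 0.32² = 0.0100 + 0.0004 + 0.0025 + 0.0361 + 0.0004 + 0.0900 + 0.1024 = 0.2418
B_IV = 1 / 0.2418 = 4.1356
Σp_IIIᵢ² = 0.32² + 0.14² + 0.02² + 0.11² + 0.17² + 0.10² + 0.14² = 0.1024 + 0.0196 + 0.0004 + 0.0121 + 0.0289 + 0.0100 + 0.0196 = 0.1930
B_III = 1 / 0.1930 = 5.1813
Σp_IIᵢ² = 0.05² + 0.16² + 0.04² + 0.13² + 0.23² + 0.18² + 0.21² = 0.0025 + 0.0256 + 0.0016 + 0.0169 + 0.0529 + 0.0324 + 0.0441 = 0.1760
B_II = 1 / 0.1760 = 5.6818
Σp_Iᵢ² = 0.04² + 0.04² + 0.02² + 0.02² + 0.17² + 0.22² + 0.49² = 0.0016 + 0.0016 + 0.0004 + 0.0004 + 0.0289 + 0.0484 + 0.2401 = 0.3214
B_I = 1 / 0.3214 = 3.1114
Highest B → broadest niche (most generalist): morphospecies II (B = 5.68).

morphospecies II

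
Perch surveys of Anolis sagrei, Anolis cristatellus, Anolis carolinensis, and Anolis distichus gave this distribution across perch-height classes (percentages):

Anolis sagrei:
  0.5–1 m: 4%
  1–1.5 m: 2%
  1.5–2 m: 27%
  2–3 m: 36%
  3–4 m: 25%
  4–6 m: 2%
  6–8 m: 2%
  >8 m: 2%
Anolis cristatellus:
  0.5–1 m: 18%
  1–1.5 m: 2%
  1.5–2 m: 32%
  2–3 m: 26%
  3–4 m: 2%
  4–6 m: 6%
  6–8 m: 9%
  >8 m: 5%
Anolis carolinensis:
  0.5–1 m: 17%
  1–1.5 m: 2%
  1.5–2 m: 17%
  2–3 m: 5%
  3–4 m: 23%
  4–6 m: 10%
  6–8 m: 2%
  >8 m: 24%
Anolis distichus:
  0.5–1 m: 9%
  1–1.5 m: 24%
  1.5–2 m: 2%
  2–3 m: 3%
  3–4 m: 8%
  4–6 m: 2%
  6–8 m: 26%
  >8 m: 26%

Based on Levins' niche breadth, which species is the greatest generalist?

Anolis carolinensis

Convert percentages to proportions (divide by 100).
Σp_sagrᵢ² = 0.04² + 0.02² + 0.27² + 0.36² + 0.25² + 0.02² + 0.02² + 0.02² = 0.0016 + 0.0004 + 0.0729 + 0.1296 + 0.0625 + 0.0004 + 0.0004 + 0.0004 = 0.2682
B_sagr = 1 / 0.2682 = 3.7286
Σp_crisᵢ² = 0.18² + 0.02² + 0.32² + 0.26² + 0.02² + 0.06² + 0.09² + 0.05² = 0.0324 + 0.0004 + 0.1024 + 0.0676 + 0.0004 + 0.0036 + 0.0081 + 0.0025 = 0.2174
B_cris = 1 / 0.2174 = 4.5998
Σp_caroᵢ² = 0.17² + 0.02² + 0.17² + 0.05² + 0.23² + 0.10² + 0.02² + 0.24² = 0.0289 + 0.0004 + 0.0289 + 0.0025 + 0.0529 + 0.0100 + 0.0004 + 0.0576 = 0.1816
B_caro = 1 / 0.1816 = 5.5066
Σp_distᵢ² = 0.09² + 0.24² + 0.02² + 0.03² + 0.08² + 0.02² + 0.26² + 0.26² = 0.0081 + 0.0576 + 0.0004 + 0.0009 + 0.0064 + 0.0004 + 0.0676 + 0.0676 = 0.2090
B_dist = 1 / 0.2090 = 4.7847
Highest B → broadest niche (most generalist): Anolis carolinensis (B = 5.51).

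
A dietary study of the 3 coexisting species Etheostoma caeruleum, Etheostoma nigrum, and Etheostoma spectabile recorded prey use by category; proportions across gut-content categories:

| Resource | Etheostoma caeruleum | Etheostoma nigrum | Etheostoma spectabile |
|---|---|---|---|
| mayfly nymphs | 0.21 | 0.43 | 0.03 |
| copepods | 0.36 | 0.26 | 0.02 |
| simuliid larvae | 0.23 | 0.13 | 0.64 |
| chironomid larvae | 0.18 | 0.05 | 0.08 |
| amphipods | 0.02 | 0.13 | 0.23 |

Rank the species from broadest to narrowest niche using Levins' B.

Etheostoma caeruleum > Etheostoma nigrum > Etheostoma spectabile

Σp_caerᵢ² = 0.21² + 0.36² + 0.23² + 0.18² + 0.02² = 0.0441 + 0.1296 + 0.0529 + 0.0324 + 0.0004 = 0.2594
B_caer = 1 / 0.2594 = 3.8551
Σp_nigrᵢ² = 0.43² + 0.26² + 0.13² + 0.05² + 0.13² = 0.1849 + 0.0676 + 0.0169 + 0.0025 + 0.0169 = 0.2888
B_nigr = 1 / 0.2888 = 3.4626
Σp_specᵢ² = 0.03² + 0.02² + 0.64² + 0.08² + 0.23² = 0.0009 + 0.0004 + 0.4096 + 0.0064 + 0.0529 = 0.4702
B_spec = 1 / 0.4702 = 2.1268
Ranking by B (broadest → narrowest): Etheostoma caeruleum (3.86) > Etheostoma nigrum (3.46) > Etheostoma spectabile (2.13)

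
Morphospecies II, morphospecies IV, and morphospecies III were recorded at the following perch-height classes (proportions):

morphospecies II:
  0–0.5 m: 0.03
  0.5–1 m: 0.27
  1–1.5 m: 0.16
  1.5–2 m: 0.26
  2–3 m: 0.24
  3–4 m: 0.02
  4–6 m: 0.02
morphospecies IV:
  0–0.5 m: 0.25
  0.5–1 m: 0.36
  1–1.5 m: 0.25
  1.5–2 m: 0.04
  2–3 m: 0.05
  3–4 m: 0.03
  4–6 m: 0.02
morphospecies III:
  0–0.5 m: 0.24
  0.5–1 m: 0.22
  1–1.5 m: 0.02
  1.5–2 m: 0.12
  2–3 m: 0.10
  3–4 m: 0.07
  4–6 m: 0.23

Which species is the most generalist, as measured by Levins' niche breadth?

morphospecies III

Σp_IIᵢ² = 0.03² + 0.27² + 0.16² + 0.26² + 0.24² + 0.02² + 0.02² = 0.0009 + 0.0729 + 0.0256 + 0.0676 + 0.0576 + 0.0004 + 0.0004 = 0.2254
B_II = 1 / 0.2254 = 4.4366
Σp_IVᵢ² = 0.25² + 0.36² + 0.25² + 0.04² + 0.05² + 0.03² + 0.02² = 0.0625 + 0.1296 + 0.0625 + 0.0016 + 0.0025 + 0.0009 + 0.0004 = 0.2600
B_IV = 1 / 0.2600 = 3.8462
Σp_IIIᵢ² = 0.24² + 0.22² + 0.02² + 0.12² + 0.10² + 0.07² + 0.23² = 0.0576 + 0.0484 + 0.0004 + 0.0144 + 0.0100 + 0.0049 + 0.0529 = 0.1886
B_III = 1 / 0.1886 = 5.3022
Highest B → broadest niche (most generalist): morphospecies III (B = 5.30).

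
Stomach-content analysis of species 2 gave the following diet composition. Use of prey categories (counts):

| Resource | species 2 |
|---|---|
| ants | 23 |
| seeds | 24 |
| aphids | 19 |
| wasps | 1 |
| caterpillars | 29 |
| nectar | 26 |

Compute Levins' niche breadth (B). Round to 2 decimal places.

Proportions for species 2 (n=122): 23/122=0.1885, 24/122=0.1967, 19/122=0.1557, 1/122=0.0082, 29/122=0.2377, 26/122=0.2131
Σpᵢ² = 0.1885² + 0.1967² + 0.1557² + 0.0082² + 0.2377² + 0.2131² = 0.035532 + 0.038691 + 0.024242 + 0.000067 + 0.056501 + 0.045412 = 0.200445
B = 1 / 0.200445 = 4.9889

4.99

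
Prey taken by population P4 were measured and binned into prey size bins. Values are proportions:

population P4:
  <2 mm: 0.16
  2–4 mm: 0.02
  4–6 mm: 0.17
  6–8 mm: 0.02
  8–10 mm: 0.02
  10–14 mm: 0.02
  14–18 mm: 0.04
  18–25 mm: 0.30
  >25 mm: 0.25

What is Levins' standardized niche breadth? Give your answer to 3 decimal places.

Σpᵢ² = 0.16² + 0.02² + 0.17² + 0.02² + 0.02² + 0.02² + 0.04² + 0.30² + 0.25² = 0.0256 + 0.0004 + 0.0289 + 0.0004 + 0.0004 + 0.0004 + 0.0016 + 0.0900 + 0.0625 = 0.2102
B = 1 / 0.2102 = 4.75737
Bₛ = (B − 1)/(n − 1) = (4.75737 − 1)/(9 − 1) = 3.75737/8 = 0.46967

0.470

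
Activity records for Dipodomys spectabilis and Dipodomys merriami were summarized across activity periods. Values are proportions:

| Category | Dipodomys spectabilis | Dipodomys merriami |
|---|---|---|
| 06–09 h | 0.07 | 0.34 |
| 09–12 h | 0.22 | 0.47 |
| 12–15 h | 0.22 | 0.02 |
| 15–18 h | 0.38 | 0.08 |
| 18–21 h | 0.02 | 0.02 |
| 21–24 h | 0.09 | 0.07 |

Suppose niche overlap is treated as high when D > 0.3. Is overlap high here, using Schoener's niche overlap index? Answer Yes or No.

Yes

Σ|p₁ᵢ − p₂ᵢ| = 0.27 + 0.25 + 0.20 + 0.30 + 0.00 + 0.02 = 1.04
D = 1 − ½ × 1.04 = 1 − 0.520 = 0.4800
D = 0.4800 > 0.3 → Yes.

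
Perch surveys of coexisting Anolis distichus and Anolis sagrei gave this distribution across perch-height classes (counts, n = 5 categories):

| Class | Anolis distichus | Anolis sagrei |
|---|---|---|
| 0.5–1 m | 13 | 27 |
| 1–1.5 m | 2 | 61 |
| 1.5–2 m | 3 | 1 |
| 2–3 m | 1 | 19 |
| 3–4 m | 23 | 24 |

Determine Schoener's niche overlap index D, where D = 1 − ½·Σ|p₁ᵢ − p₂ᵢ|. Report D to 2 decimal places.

Proportions for Anolis distichus (n=42): 13/42=0.3095, 2/42=0.0476, 3/42=0.0714, 1/42=0.0238, 23/42=0.5476
Proportions for Anolis sagrei (n=132): 27/132=0.2045, 61/132=0.4621, 1/132=0.0076, 19/132=0.1439, 24/132=0.1818
Σ|p₁ᵢ − p₂ᵢ| = 0.1050 + 0.4145 + 0.0638 + 0.1201 + 0.3658 = 1.0692
D = 1 − ½ × 1.0692 = 1 − 0.53460 = 0.46540

0.47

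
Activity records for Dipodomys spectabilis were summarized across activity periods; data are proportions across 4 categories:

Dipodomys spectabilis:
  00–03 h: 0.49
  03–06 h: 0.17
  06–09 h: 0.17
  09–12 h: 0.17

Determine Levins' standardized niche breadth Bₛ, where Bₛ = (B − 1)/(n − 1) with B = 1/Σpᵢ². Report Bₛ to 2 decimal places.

Σpᵢ² = 0.49² + 0.17² + 0.17² + 0.17² = 0.2401 + 0.0289 + 0.0289 + 0.0289 = 0.3268
B = 1 / 0.3268 = 3.0600
Bₛ = (B − 1)/(n − 1) = (3.0600 − 1)/(4 − 1) = 2.0600/3 = 0.6867

0.69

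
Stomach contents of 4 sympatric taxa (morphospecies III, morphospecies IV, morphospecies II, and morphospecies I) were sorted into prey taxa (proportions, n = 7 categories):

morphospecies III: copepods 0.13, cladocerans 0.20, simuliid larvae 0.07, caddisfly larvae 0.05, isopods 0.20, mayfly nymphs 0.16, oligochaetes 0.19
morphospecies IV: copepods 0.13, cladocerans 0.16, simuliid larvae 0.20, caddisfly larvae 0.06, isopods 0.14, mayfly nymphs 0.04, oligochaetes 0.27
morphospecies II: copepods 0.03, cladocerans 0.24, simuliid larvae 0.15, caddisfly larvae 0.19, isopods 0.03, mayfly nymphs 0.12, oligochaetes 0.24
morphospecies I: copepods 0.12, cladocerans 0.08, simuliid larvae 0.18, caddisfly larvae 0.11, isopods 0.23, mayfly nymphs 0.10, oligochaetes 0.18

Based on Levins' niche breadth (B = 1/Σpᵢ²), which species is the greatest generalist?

morphospecies I

Σp_IIIᵢ² = 0.13² + 0.20² + 0.07² + 0.05² + 0.20² + 0.16² + 0.19² = 0.0169 + 0.0400 + 0.0049 + 0.0025 + 0.0400 + 0.0256 + 0.0361 = 0.1660
B_III = 1 / 0.1660 = 6.0241
Σp_IVᵢ² = 0.13² + 0.16² + 0.20² + 0.06² + 0.14² + 0.04² + 0.27² = 0.0169 + 0.0256 + 0.0400 + 0.0036 + 0.0196 + 0.0016 + 0.0729 = 0.1802
B_IV = 1 / 0.1802 = 5.5494
Σp_IIᵢ² = 0.03² + 0.24² + 0.15² + 0.19² + 0.03² + 0.12² + 0.24² = 0.0009 + 0.0576 + 0.0225 + 0.0361 + 0.0009 + 0.0144 + 0.0576 = 0.1900
B_II = 1 / 0.1900 = 5.2632
Σp_Iᵢ² = 0.12² + 0.08² + 0.18² + 0.11² + 0.23² + 0.10² + 0.18² = 0.0144 + 0.0064 + 0.0324 + 0.0121 + 0.0529 + 0.0100 + 0.0324 = 0.1606
B_I = 1 / 0.1606 = 6.2267
Highest B → broadest niche (most generalist): morphospecies I (B = 6.23).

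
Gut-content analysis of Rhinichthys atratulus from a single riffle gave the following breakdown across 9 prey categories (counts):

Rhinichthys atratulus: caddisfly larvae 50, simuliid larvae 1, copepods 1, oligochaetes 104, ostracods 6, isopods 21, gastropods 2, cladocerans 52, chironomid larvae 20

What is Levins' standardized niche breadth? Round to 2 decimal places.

0.36

Proportions for Rhinichthys atratulus (n=257): 50/257=0.1946, 1/257=0.0039, 1/257=0.0039, 104/257=0.4047, 6/257=0.0233, 21/257=0.0817, 2/257=0.0078, 52/257=0.2023, 20/257=0.0778
Σpᵢ² = 0.1946² + 0.0039² + 0.0039² + 0.4047² + 0.0233² + 0.0817² + 0.0078² + 0.2023² + 0.0778² = 0.037869 + 0.000015 + 0.000015 + 0.163782 + 0.000543 + 0.006675 + 0.000061 + 0.040925 + 0.006053 = 0.255938
B = 1 / 0.255938 = 3.9072
Bₛ = (B − 1)/(n − 1) = (3.9072 − 1)/(9 − 1) = 2.9072/8 = 0.3634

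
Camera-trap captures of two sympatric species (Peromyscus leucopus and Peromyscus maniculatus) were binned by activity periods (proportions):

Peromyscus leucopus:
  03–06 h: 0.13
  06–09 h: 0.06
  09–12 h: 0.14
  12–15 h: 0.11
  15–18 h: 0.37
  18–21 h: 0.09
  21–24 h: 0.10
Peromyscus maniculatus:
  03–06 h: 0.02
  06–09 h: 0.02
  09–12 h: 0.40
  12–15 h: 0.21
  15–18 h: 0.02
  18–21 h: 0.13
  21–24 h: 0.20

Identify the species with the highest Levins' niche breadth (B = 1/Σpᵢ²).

Peromyscus leucopus

Σp_leucᵢ² = 0.13² + 0.06² + 0.14² + 0.11² + 0.37² + 0.09² + 0.10² = 0.0169 + 0.0036 + 0.0196 + 0.0121 + 0.1369 + 0.0081 + 0.0100 = 0.2072
B_leuc = 1 / 0.2072 = 4.8263
Σp_maniᵢ² = 0.02² + 0.02² + 0.40² + 0.21² + 0.02² + 0.13² + 0.20² = 0.0004 + 0.0004 + 0.1600 + 0.0441 + 0.0004 + 0.0169 + 0.0400 = 0.2622
B_mani = 1 / 0.2622 = 3.8139
Highest B → broadest niche (most generalist): Peromyscus leucopus (B = 4.83).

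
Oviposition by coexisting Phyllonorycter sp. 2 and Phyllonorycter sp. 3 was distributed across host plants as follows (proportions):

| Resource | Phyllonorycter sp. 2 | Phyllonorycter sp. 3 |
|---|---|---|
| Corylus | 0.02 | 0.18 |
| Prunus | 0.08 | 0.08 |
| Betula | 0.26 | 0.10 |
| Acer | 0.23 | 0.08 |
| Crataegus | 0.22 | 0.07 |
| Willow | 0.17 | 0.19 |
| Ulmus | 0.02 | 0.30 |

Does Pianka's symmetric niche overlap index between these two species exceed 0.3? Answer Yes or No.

Yes

Σ p₁ᵢp₂ᵢ = 0.0036 + 0.0064 + 0.0260 + 0.0184 + 0.0154 + 0.0323 + 0.0060 = 0.1081
Σp_1ᵢ² = 0.02² + 0.08² + 0.26² + 0.23² + 0.22² + 0.17² + 0.02² = 0.0004 + 0.0064 + 0.0676 + 0.0529 + 0.0484 + 0.0289 + 0.0004 = 0.2050
Σp_2ᵢ² = 0.18² + 0.08² + 0.10² + 0.08² + 0.07² + 0.19² + 0.30² = 0.0324 + 0.0064 + 0.0100 + 0.0064 + 0.0049 + 0.0361 + 0.0900 = 0.1862
O = 0.1081 / √(0.2050 × 0.1862) = 0.1081 / 0.19537 = 0.5533
O = 0.5533 > 0.3 → Yes.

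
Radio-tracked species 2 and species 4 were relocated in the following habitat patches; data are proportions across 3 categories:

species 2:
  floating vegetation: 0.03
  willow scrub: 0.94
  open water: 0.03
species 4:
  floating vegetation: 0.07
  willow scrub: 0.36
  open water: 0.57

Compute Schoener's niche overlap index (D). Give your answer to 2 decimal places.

Σ|p₁ᵢ − p₂ᵢ| = 0.04 + 0.58 + 0.54 = 1.16
D = 1 − ½ × 1.16 = 1 − 0.580 = 0.4200

0.42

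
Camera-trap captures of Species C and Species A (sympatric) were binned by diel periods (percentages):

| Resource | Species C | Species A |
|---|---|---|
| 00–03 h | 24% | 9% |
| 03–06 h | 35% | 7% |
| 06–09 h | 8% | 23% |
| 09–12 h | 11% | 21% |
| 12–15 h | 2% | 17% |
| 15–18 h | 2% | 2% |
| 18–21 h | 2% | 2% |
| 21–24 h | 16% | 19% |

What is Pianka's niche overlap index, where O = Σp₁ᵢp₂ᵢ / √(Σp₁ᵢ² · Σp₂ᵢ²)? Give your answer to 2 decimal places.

0.61

Convert percentages to proportions (divide by 100).
Σ p₁ᵢp₂ᵢ = 0.0216 + 0.0245 + 0.0184 + 0.0231 + 0.0034 + 0.0004 + 0.0004 + 0.0304 = 0.1222
Σp_1ᵢ² = 0.24² + 0.35² + 0.08² + 0.11² + 0.02² + 0.02² + 0.02² + 0.16² = 0.0576 + 0.1225 + 0.0064 + 0.0121 + 0.0004 + 0.0004 + 0.0004 + 0.0256 = 0.2254
Σp_2ᵢ² = 0.09² + 0.07² + 0.23² + 0.21² + 0.17² + 0.02² + 0.02² + 0.19² = 0.0081 + 0.0049 + 0.0529 + 0.0441 + 0.0289 + 0.0004 + 0.0004 + 0.0361 = 0.1758
O = 0.1222 / √(0.2254 × 0.1758) = 0.1222 / 0.19906 = 0.6139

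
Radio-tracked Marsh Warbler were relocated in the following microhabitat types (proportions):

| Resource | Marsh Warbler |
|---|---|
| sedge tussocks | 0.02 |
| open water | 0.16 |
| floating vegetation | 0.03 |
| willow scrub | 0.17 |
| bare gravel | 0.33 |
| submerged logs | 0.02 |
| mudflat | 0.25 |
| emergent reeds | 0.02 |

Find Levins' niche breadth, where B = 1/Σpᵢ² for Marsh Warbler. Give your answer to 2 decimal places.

4.39

Σpᵢ² = 0.02² + 0.16² + 0.03² + 0.17² + 0.33² + 0.02² + 0.25² + 0.02² = 0.0004 + 0.0256 + 0.0009 + 0.0289 + 0.1089 + 0.0004 + 0.0625 + 0.0004 = 0.2280
B = 1 / 0.2280 = 4.3860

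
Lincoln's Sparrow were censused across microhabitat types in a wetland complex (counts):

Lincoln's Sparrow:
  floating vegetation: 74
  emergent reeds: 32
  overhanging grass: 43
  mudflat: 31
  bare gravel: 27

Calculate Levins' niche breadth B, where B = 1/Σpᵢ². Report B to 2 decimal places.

Proportions for Lincoln's Sparrow (n=207): 74/207=0.3575, 32/207=0.1546, 43/207=0.2077, 31/207=0.1498, 27/207=0.1304
Σpᵢ² = 0.3575² + 0.1546² + 0.2077² + 0.1498² + 0.1304² = 0.127806 + 0.023901 + 0.043139 + 0.022440 + 0.017004 = 0.234290
B = 1 / 0.234290 = 4.2682

4.27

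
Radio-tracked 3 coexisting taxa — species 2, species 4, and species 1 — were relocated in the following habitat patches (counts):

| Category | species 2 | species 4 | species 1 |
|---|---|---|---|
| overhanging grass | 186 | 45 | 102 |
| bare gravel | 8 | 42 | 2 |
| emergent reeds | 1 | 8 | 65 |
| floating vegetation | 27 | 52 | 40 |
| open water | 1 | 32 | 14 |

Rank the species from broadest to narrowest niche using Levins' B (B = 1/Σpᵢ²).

Proportions for species 2 (n=223): 186/223=0.8341, 8/223=0.0359, 1/223=0.0045, 27/223=0.1211, 1/223=0.0045
Proportions for species 4 (n=179): 45/179=0.2514, 42/179=0.2346, 8/179=0.0447, 52/179=0.2905, 32/179=0.1788
Proportions for species 1 (n=223): 102/223=0.4574, 2/223=0.0090, 65/223=0.2915, 40/223=0.1794, 14/223=0.0628
Σp_2ᵢ² = 0.8341² + 0.0359² + 0.0045² + 0.1211² + 0.0045² = 0.695723 + 0.001289 + 0.000020 + 0.014665 + 0.000020 = 0.711717
B_2 = 1 / 0.711717 = 1.4051
Σp_4ᵢ² = 0.2514² + 0.2346² + 0.0447² + 0.2905² + 0.1788² = 0.063202 + 0.055037 + 0.001998 + 0.084390 + 0.031969 = 0.236596
B_4 = 1 / 0.236596 = 4.2266
Σp_1ᵢ² = 0.4574² + 0.0090² + 0.2915² + 0.1794² + 0.0628² = 0.209215 + 0.000081 + 0.084972 + 0.032184 + 0.003944 = 0.330396
B_1 = 1 / 0.330396 = 3.0267
Ranking by B (broadest → narrowest): species 4 (4.23) > species 1 (3.03) > species 2 (1.41)

species 4 > species 1 > species 2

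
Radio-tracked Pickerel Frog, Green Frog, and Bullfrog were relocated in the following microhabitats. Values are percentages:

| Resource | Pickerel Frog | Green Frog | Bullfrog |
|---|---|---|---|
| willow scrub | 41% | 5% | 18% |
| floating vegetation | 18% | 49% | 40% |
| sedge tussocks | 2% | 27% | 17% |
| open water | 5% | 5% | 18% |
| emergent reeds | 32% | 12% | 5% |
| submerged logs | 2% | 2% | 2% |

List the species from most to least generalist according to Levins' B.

Convert percentages to proportions (divide by 100).
Σp_Pickᵢ² = 0.41² + 0.18² + 0.02² + 0.05² + 0.32² + 0.02² = 0.1681 + 0.0324 + 0.0004 + 0.0025 + 0.1024 + 0.0004 = 0.3062
B_Pick = 1 / 0.3062 = 3.2658
Σp_Greeᵢ² = 0.05² + 0.49² + 0.27² + 0.05² + 0.12² + 0.02² = 0.0025 + 0.2401 + 0.0729 + 0.0025 + 0.0144 + 0.0004 = 0.3328
B_Gree = 1 / 0.3328 = 3.0048
Σp_Bullᵢ² = 0.18² + 0.40² + 0.17² + 0.18² + 0.05² + 0.02² = 0.0324 + 0.1600 + 0.0289 + 0.0324 + 0.0025 + 0.0004 = 0.2566
B_Bull = 1 / 0.2566 = 3.8971
Ranking by B (broadest → narrowest): Bullfrog (3.90) > Pickerel Frog (3.27) > Green Frog (3.00)

Bullfrog > Pickerel Frog > Green Frog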